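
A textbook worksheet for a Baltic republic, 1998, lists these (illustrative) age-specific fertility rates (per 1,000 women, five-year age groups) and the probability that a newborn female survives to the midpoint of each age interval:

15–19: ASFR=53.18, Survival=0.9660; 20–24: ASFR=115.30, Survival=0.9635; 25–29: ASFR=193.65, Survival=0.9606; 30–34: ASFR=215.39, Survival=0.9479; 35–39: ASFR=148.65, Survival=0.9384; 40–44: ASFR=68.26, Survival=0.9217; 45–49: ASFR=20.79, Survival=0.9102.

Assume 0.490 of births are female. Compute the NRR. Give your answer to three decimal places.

Proportion female at birth = 0.490.
Each age group contributes 5 × ASFR × survival:
  15–19: 5 × 53.18/1000 × 0.9660 = 0.25686
  20–24: 5 × 115.30/1000 × 0.9635 = 0.55546
  25–29: 5 × 193.65/1000 × 0.9606 = 0.93010
  30–34: 5 × 215.39/1000 × 0.9479 = 1.02084
  35–39: 5 × 148.65/1000 × 0.9384 = 0.69747
  40–44: 5 × 68.26/1000 × 0.9217 = 0.31458
  45–49: 5 × 20.79/1000 × 0.9102 = 0.09462
Sum = 3.86993
NRR = 0.490 × 3.86993 = 1.89627
With NRR above 1 the population is above replacement fertility.

1.896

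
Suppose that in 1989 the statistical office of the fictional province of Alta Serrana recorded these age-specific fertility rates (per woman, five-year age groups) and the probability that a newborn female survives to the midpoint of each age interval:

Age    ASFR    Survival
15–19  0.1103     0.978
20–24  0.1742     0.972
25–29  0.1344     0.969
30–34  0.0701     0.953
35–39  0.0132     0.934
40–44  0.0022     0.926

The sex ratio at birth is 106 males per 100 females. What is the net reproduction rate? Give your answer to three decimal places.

Proportion female at birth = 100 / (100 + 106) = 0.48544.
Each age group contributes 5 × ASFR × survival:
  15–19: 5 × 0.1103 × 0.978 = 0.53937
  20–24: 5 × 0.1742 × 0.972 = 0.84661
  25–29: 5 × 0.1344 × 0.969 = 0.65117
  30–34: 5 × 0.0701 × 0.953 = 0.33403
  35–39: 5 × 0.0132 × 0.934 = 0.06164
  40–44: 5 × 0.0022 × 0.926 = 0.01019
Sum = 2.44301
NRR = 0.48544 × 2.44301 = 1.18593
With NRR above 1 the population is above replacement fertility.

1.186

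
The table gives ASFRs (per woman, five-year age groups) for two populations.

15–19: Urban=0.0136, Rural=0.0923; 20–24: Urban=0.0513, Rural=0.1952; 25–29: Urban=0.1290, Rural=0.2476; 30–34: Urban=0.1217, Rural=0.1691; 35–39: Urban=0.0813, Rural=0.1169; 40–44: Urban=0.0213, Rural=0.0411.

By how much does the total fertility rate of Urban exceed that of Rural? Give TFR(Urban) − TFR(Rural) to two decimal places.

Urban:
  Sum of ASFRs = 0.0136 + 0.0513 + 0.1290 + 0.1217 + 0.0813 + 0.0213 = 0.4182
  TFR = 5 × 0.4182 = 2.091
Rural:
  Sum of ASFRs = 0.0923 + 0.1952 + 0.2476 + 0.1691 + 0.1169 + 0.0411 = 0.8622
  TFR = 5 × 0.8622 = 4.311
Difference = 2.091 − 4.311 = -2.22

-2.22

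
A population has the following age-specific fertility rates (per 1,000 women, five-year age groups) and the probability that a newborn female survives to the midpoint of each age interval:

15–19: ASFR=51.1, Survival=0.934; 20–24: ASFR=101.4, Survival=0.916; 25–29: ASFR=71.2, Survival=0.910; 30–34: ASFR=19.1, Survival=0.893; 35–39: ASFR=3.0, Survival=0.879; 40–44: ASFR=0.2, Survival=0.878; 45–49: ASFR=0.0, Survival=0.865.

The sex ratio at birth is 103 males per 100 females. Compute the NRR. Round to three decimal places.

0.555

Proportion female at birth = 100 / (100 + 103) = 0.49261.
Survival-weighted fertility by age (5·fₓ·Sₓ):
  15–19: 5 × 51.1/1000 × 0.934 = 0.23864
  20–24: 5 × 101.4/1000 × 0.916 = 0.46441
  25–29: 5 × 71.2/1000 × 0.910 = 0.32396
  30–34: 5 × 19.1/1000 × 0.893 = 0.08528
  35–39: 5 × 3.0/1000 × 0.879 = 0.01319
  40–44: 5 × 0.2/1000 × 0.878 = 0.00088
  45–49: 5 × 0.0/1000 × 0.865 = 0.00000
Sum = 1.12636
NRR = 0.49261 × 1.12636 = 0.55486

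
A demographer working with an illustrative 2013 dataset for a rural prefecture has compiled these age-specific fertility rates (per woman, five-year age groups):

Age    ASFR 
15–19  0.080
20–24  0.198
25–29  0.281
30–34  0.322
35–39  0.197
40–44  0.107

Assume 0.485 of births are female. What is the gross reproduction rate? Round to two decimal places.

2.87

Proportion female at birth = 0.485.
Sum of ASFRs = 0.080 + 0.198 + 0.281 + 0.322 + 0.197 + 0.107 = 1.185
TFR = 5 × 1.185 = 5.925
GRR = 0.485 × 5.925 = 2.87363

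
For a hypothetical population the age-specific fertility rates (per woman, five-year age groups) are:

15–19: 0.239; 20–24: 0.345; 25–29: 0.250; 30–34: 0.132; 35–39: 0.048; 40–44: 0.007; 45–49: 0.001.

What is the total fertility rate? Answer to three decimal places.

5.110

Sum of ASFRs = 0.239 + 0.345 + 0.250 + 0.132 + 0.048 + 0.007 + 0.001 = 1.022
TFR = 5 × 1.022 = 5.11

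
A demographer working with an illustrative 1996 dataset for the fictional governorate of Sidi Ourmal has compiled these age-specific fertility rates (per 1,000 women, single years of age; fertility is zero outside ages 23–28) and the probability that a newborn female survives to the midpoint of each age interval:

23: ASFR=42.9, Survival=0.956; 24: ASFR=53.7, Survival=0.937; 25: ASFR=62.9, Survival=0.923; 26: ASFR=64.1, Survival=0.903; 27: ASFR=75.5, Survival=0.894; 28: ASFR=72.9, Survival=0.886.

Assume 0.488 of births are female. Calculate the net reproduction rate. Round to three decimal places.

Proportion female at birth = 0.488.
Survival-weighted fertility by age (1·fₓ·Sₓ):
  23: 1 × 42.9/1000 × 0.956 = 0.04101
  24: 1 × 53.7/1000 × 0.937 = 0.05032
  25: 1 × 62.9/1000 × 0.923 = 0.05806
  26: 1 × 64.1/1000 × 0.903 = 0.05788
  27: 1 × 75.5/1000 × 0.894 = 0.06750
  28: 1 × 72.9/1000 × 0.886 = 0.06459
Sum = 0.33936
NRR = 0.488 × 0.33936 = 0.16561

0.166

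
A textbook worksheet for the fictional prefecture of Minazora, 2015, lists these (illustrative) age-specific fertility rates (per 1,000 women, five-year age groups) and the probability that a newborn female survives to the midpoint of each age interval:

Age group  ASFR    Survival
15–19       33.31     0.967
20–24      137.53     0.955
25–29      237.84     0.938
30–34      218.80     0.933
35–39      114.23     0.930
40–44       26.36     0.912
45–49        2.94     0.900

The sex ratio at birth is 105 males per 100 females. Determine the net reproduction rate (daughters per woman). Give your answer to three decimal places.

1.765

Proportion female at birth = 100 / (100 + 105) = 0.48780.
Per-age-group product (5 × ASFR × survival probability):
  15–19: 5 × 33.31/1000 × 0.967 = 0.16105
  20–24: 5 × 137.53/1000 × 0.955 = 0.65671
  25–29: 5 × 237.84/1000 × 0.938 = 1.11547
  30–34: 5 × 218.80/1000 × 0.933 = 1.02070
  35–39: 5 × 114.23/1000 × 0.930 = 0.53117
  40–44: 5 × 26.36/1000 × 0.912 = 0.12020
  45–49: 5 × 2.94/1000 × 0.900 = 0.01323
Sum = 3.61853
NRR = 0.48780 × 3.61853 = 1.76512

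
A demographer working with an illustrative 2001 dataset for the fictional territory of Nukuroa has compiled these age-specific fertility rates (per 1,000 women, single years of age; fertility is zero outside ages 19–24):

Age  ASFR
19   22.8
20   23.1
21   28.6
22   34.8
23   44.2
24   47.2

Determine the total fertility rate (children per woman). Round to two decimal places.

Sum of ASFRs = 22.8 + 23.1 + 28.6 + 34.8 + 44.2 + 47.2 = 200.7
TFR = 200.7 / 1000 = 0.2007

0.20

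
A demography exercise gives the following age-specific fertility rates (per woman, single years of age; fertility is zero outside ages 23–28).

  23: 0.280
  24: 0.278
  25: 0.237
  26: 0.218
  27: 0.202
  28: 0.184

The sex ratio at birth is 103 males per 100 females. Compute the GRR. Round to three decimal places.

Proportion female at birth = 100 / (100 + 103) = 0.49261.
Sum of ASFRs = 0.280 + 0.278 + 0.237 + 0.218 + 0.202 + 0.184 = 1.399
TFR = 1.399
GRR = 0.49261 × 1.399 = 0.68916

0.689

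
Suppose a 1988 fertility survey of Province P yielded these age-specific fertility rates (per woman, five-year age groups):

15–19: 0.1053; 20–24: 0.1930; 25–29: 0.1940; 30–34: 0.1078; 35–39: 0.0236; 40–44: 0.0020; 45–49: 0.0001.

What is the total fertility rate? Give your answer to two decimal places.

3.13

Sum of ASFRs = 0.1053 + 0.1930 + 0.1940 + 0.1078 + 0.0236 + 0.0020 + 0.0001 = 0.6258
TFR = 5 × 0.6258 = 3.129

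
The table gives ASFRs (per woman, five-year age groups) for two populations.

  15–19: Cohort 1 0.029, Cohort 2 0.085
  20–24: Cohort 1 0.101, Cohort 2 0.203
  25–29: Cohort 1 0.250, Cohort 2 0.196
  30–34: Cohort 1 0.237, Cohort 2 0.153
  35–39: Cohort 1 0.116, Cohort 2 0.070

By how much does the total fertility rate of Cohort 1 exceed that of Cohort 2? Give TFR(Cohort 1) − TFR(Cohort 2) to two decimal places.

Cohort 1:
  Sum of ASFRs = 0.029 + 0.101 + 0.250 + 0.237 + 0.116 = 0.733
  TFR = 5 × 0.733 = 3.665
Cohort 2:
  Sum of ASFRs = 0.085 + 0.203 + 0.196 + 0.153 + 0.070 = 0.707
  TFR = 5 × 0.707 = 3.535
Difference = 3.665 − 3.535 = 0.13

0.13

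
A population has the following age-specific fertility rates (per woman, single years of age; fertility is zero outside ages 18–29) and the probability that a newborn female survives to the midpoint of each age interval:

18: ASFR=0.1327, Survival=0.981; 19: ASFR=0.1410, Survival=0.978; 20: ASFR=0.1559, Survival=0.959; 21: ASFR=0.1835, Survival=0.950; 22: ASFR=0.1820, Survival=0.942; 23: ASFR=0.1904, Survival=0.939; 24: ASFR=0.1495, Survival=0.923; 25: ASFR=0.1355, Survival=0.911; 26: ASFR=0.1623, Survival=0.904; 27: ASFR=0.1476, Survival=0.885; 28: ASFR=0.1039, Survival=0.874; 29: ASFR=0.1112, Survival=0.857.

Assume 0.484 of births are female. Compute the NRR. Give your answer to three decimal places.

Proportion female at birth = 0.484.
Each age group contributes 1 × ASFR × survival:
  18: 1 × 0.1327 × 0.981 = 0.13018
  19: 1 × 0.1410 × 0.978 = 0.13790
  20: 1 × 0.1559 × 0.959 = 0.14951
  21: 1 × 0.1835 × 0.950 = 0.17433
  22: 1 × 0.1820 × 0.942 = 0.17144
  23: 1 × 0.1904 × 0.939 = 0.17879
  24: 1 × 0.1495 × 0.923 = 0.13799
  25: 1 × 0.1355 × 0.911 = 0.12344
  26: 1 × 0.1623 × 0.904 = 0.14672
  27: 1 × 0.1476 × 0.885 = 0.13063
  28: 1 × 0.1039 × 0.874 = 0.09081
  29: 1 × 0.1112 × 0.857 = 0.09530
Sum = 1.66704
NRR = 0.484 × 1.66704 = 0.80685

0.807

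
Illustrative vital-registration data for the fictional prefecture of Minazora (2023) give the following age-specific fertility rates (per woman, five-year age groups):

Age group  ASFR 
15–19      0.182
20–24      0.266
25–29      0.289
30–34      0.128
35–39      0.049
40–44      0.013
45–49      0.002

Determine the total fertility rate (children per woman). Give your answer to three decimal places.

4.645

Sum of ASFRs = 0.182 + 0.266 + 0.289 + 0.128 + 0.049 + 0.013 + 0.002 = 0.929
TFR = 5 × 0.929 = 4.645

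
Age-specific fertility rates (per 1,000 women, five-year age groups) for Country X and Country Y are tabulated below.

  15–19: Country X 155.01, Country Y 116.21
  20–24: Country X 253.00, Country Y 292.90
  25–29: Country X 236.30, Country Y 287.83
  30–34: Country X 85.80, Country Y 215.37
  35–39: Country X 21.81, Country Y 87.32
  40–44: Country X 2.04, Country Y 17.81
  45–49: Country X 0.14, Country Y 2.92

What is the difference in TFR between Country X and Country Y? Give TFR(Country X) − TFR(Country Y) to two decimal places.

-1.33

Country X:
  Sum of ASFRs = 155.01 + 253.00 + 236.30 + 85.80 + 21.81 + 2.04 + 0.14 = 754.10
  TFR = 5 × 754.10 / 1000 = 3.7705
Country Y:
  Sum of ASFRs = 116.21 + 292.90 + 287.83 + 215.37 + 87.32 + 17.81 + 2.92 = 1020.36
  TFR = 5 × 1020.36 / 1000 = 5.1018
Difference = 3.7705 − 5.1018 = -1.3313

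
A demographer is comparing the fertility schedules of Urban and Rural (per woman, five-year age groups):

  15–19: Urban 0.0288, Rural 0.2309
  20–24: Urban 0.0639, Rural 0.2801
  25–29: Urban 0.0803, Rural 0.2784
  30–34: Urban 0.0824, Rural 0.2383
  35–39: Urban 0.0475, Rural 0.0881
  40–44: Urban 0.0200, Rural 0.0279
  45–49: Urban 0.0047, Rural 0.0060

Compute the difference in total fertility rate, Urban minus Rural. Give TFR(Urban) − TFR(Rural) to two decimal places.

-4.11

Urban:
  Sum of ASFRs = 0.0288 + 0.0639 + 0.0803 + 0.0824 + 0.0475 + 0.0200 + 0.0047 = 0.3276
  TFR = 5 × 0.3276 = 1.638
Rural:
  Sum of ASFRs = 0.2309 + 0.2801 + 0.2784 + 0.2383 + 0.0881 + 0.0279 + 0.0060 = 1.1497
  TFR = 5 × 1.1497 = 5.7485
Difference = 1.638 − 5.7485 = -4.1105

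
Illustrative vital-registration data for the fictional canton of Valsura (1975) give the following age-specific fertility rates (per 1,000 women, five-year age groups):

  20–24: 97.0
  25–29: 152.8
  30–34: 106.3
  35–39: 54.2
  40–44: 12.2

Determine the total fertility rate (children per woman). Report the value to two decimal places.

Sum of ASFRs = 97.0 + 152.8 + 106.3 + 54.2 + 12.2 = 422.5
TFR = 5 × 422.5 / 1000 = 2.1125

2.11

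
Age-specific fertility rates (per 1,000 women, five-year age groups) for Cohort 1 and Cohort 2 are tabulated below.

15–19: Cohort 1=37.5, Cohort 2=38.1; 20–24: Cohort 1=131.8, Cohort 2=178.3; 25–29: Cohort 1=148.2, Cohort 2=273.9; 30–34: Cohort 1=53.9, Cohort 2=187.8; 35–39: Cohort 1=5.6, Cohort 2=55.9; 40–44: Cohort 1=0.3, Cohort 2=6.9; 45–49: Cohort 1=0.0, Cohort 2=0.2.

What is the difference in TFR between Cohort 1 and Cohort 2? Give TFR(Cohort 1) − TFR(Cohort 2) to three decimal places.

Cohort 1:
  Sum of ASFRs = 37.5 + 131.8 + 148.2 + 53.9 + 5.6 + 0.3 + 0.0 = 377.3
  TFR = 5 × 377.3 / 1000 = 1.8865
Cohort 2:
  Sum of ASFRs = 38.1 + 178.3 + 273.9 + 187.8 + 55.9 + 6.9 + 0.2 = 741.1
  TFR = 5 × 741.1 / 1000 = 3.7055
Difference = 1.8865 − 3.7055 = -1.819

-1.819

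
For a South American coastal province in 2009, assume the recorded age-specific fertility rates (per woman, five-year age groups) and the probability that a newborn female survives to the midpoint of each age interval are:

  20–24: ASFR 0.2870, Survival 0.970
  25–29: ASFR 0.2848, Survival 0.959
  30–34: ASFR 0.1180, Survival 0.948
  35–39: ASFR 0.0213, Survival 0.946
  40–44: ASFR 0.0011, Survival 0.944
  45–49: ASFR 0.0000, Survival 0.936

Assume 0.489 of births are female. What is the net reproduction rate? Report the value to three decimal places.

1.674

Proportion female at birth = 0.489.
Each age group contributes 5 × ASFR × survival:
  20–24: 5 × 0.2870 × 0.970 = 1.39195
  25–29: 5 × 0.2848 × 0.959 = 1.36562
  30–34: 5 × 0.1180 × 0.948 = 0.55932
  35–39: 5 × 0.0213 × 0.946 = 0.10075
  40–44: 5 × 0.0011 × 0.944 = 0.00519
  45–49: 5 × 0.0000 × 0.936 = 0.00000
Sum = 3.42283
NRR = 0.489 × 3.42283 = 1.67376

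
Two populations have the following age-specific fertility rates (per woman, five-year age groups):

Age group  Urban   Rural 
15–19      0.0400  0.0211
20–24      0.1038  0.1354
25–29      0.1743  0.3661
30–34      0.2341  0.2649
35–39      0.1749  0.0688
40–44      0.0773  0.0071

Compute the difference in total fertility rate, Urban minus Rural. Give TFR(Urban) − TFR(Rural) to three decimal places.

-0.295

Urban:
  Sum of ASFRs = 0.0400 + 0.1038 + 0.1743 + 0.2341 + 0.1749 + 0.0773 = 0.8044
  TFR = 5 × 0.8044 = 4.022
Rural:
  Sum of ASFRs = 0.0211 + 0.1354 + 0.3661 + 0.2649 + 0.0688 + 0.0071 = 0.8634
  TFR = 5 × 0.8634 = 4.317
Difference = 4.022 − 4.317 = -0.295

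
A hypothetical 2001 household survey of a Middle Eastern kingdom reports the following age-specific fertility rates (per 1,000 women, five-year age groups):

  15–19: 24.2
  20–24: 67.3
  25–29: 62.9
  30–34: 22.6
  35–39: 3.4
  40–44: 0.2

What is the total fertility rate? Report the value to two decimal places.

Sum of ASFRs = 24.2 + 67.3 + 62.9 + 22.6 + 3.4 + 0.2 = 180.6
TFR = 5 × 180.6 / 1000 = 0.903

0.90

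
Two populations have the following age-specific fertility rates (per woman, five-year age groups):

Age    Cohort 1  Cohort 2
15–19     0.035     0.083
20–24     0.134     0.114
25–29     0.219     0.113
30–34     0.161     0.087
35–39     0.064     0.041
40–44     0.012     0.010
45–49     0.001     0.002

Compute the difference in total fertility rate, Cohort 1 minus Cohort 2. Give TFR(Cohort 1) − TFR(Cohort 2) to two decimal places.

0.88

Cohort 1:
  Sum of ASFRs = 0.035 + 0.134 + 0.219 + 0.161 + 0.064 + 0.012 + 0.001 = 0.626
  TFR = 5 × 0.626 = 3.13
Cohort 2:
  Sum of ASFRs = 0.083 + 0.114 + 0.113 + 0.087 + 0.041 + 0.010 + 0.002 = 0.450
  TFR = 5 × 0.450 = 2.25
Difference = 3.13 − 2.25 = 0.88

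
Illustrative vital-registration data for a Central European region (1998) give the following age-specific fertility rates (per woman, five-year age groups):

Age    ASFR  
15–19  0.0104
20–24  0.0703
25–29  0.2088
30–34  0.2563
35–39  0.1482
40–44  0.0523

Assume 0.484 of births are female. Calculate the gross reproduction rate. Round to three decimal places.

1.806

Proportion female at birth = 0.484.
Sum of ASFRs = 0.0104 + 0.0703 + 0.2088 + 0.2563 + 0.1482 + 0.0523 = 0.7463
TFR = 5 × 0.7463 = 3.7315
GRR = 0.484 × 3.7315 = 1.80605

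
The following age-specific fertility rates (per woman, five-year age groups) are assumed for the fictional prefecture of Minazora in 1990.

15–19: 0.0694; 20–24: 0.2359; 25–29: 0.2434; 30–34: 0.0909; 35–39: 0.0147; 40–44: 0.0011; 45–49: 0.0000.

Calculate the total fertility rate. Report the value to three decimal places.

Sum of ASFRs = 0.0694 + 0.2359 + 0.2434 + 0.0909 + 0.0147 + 0.0011 + 0.0000 = 0.6554
TFR = 5 × 0.6554 = 3.277

3.277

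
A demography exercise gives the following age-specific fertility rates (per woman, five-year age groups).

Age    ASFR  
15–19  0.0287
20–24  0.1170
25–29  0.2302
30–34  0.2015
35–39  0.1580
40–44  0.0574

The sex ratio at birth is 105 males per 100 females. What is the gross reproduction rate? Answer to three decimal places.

Proportion female at birth = 100 / (100 + 105) = 0.48780.
Sum of ASFRs = 0.0287 + 0.1170 + 0.2302 + 0.2015 + 0.1580 + 0.0574 = 0.7928
TFR = 5 × 0.7928 = 3.964
GRR = 0.48780 × 3.964 = 1.93364

1.934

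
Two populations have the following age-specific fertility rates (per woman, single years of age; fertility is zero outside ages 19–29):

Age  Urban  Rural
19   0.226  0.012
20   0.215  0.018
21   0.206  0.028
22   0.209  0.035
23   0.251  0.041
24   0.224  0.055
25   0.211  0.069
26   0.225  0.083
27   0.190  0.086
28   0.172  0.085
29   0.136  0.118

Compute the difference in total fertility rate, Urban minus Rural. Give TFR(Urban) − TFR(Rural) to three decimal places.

1.635

Urban:
  Sum of ASFRs = 0.226 + 0.215 + 0.206 + 0.209 + 0.251 + 0.224 + 0.211 + 0.225 + 0.190 + 0.172 + 0.136 = 2.265
  TFR = 2.265
Rural:
  Sum of ASFRs = 0.012 + 0.018 + 0.028 + 0.035 + 0.041 + 0.055 + 0.069 + 0.083 + 0.086 + 0.085 + 0.118 = 0.630
  TFR = 0.63
Difference = 2.265 − 0.63 = 1.635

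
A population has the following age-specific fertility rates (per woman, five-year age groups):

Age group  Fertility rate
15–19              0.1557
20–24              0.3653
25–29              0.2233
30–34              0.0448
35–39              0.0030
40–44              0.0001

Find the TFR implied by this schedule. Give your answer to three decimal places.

Sum of ASFRs = 0.1557 + 0.3653 + 0.2233 + 0.0448 + 0.0030 + 0.0001 = 0.7922
TFR = 5 × 0.7922 = 3.961

3.961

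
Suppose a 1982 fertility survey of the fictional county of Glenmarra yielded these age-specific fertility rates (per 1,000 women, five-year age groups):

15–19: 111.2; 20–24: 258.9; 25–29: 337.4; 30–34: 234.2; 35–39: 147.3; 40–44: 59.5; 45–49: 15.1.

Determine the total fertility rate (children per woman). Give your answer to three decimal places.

Sum of ASFRs = 111.2 + 258.9 + 337.4 + 234.2 + 147.3 + 59.5 + 15.1 = 1163.6
TFR = 5 × 1163.6 / 1000 = 5.818

5.818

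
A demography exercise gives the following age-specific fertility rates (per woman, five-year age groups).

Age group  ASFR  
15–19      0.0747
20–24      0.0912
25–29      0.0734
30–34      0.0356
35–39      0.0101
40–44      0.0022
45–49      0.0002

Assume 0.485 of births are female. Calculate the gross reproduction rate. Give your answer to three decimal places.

Proportion female at birth = 0.485.
Sum of ASFRs = 0.0747 + 0.0912 + 0.0734 + 0.0356 + 0.0101 + 0.0022 + 0.0002 = 0.2874
TFR = 5 × 0.2874 = 1.437
GRR = 0.485 × 1.437 = 0.69695

0.697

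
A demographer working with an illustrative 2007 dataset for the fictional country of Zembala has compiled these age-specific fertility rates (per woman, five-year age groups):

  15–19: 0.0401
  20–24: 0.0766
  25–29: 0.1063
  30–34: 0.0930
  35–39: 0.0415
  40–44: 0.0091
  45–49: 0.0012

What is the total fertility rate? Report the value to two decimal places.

1.84

Sum of ASFRs = 0.0401 + 0.0766 + 0.1063 + 0.0930 + 0.0415 + 0.0091 + 0.0012 = 0.3678
TFR = 5 × 0.3678 = 1.839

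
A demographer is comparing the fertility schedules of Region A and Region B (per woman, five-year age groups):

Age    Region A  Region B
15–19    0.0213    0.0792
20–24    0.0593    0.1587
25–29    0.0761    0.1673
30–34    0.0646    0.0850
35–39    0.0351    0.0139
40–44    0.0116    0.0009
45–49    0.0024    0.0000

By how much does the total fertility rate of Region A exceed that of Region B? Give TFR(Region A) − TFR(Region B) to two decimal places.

Region A:
  Sum of ASFRs = 0.0213 + 0.0593 + 0.0761 + 0.0646 + 0.0351 + 0.0116 + 0.0024 = 0.2704
  TFR = 5 × 0.2704 = 1.352
Region B:
  Sum of ASFRs = 0.0792 + 0.1587 + 0.1673 + 0.0850 + 0.0139 + 0.0009 + 0.0000 = 0.5050
  TFR = 5 × 0.5050 = 2.525
Difference = 1.352 − 2.525 = -1.173

-1.17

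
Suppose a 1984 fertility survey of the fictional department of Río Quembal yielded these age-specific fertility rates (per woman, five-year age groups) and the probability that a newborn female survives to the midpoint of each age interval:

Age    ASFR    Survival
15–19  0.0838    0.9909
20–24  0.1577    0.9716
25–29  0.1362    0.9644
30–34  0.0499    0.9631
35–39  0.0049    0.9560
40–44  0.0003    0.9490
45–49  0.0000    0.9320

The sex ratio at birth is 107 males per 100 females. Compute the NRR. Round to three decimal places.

1.016

Proportion female at birth = 100 / (100 + 107) = 0.48309.
Each age group contributes 5 × ASFR × survival:
  15–19: 5 × 0.0838 × 0.9909 = 0.41519
  20–24: 5 × 0.1577 × 0.9716 = 0.76611
  25–29: 5 × 0.1362 × 0.9644 = 0.65676
  30–34: 5 × 0.0499 × 0.9631 = 0.24029
  35–39: 5 × 0.0049 × 0.9560 = 0.02342
  40–44: 5 × 0.0003 × 0.9490 = 0.00142
  45–49: 5 × 0.0000 × 0.9320 = 0.00000
Sum = 2.10319
NRR = 0.48309 × 2.10319 = 1.01603
An NRR exceeding 1 indicates intrinsic growth under these rates.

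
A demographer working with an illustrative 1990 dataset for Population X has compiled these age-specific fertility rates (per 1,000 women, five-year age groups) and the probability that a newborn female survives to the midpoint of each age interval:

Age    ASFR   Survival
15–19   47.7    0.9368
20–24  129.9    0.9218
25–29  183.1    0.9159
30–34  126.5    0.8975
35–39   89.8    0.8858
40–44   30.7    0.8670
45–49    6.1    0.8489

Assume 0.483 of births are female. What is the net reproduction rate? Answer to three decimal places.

Proportion female at birth = 0.483.
Each age group contributes 5 × ASFR × survival:
  15–19: 5 × 47.7/1000 × 0.9368 = 0.22343
  20–24: 5 × 129.9/1000 × 0.9218 = 0.59871
  25–29: 5 × 183.1/1000 × 0.9159 = 0.83851
  30–34: 5 × 126.5/1000 × 0.8975 = 0.56767
  35–39: 5 × 89.8/1000 × 0.8858 = 0.39772
  40–44: 5 × 30.7/1000 × 0.8670 = 0.13308
  45–49: 5 × 6.1/1000 × 0.8489 = 0.02589
Sum = 2.78501
NRR = 0.483 × 2.78501 = 1.34516

1.345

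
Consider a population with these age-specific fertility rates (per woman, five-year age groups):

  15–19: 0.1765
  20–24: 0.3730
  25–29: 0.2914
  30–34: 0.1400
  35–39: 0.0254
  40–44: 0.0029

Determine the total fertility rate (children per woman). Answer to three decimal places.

Sum of ASFRs = 0.1765 + 0.3730 + 0.2914 + 0.1400 + 0.0254 + 0.0029 = 1.0092
TFR = 5 × 1.0092 = 5.046

5.046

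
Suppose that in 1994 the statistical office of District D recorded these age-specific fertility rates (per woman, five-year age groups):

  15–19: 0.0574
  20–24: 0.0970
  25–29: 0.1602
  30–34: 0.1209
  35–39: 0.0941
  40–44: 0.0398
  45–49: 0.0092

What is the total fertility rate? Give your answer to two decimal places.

2.89

Sum of ASFRs = 0.0574 + 0.0970 + 0.1602 + 0.1209 + 0.0941 + 0.0398 + 0.0092 = 0.5786
TFR = 5 × 0.5786 = 2.893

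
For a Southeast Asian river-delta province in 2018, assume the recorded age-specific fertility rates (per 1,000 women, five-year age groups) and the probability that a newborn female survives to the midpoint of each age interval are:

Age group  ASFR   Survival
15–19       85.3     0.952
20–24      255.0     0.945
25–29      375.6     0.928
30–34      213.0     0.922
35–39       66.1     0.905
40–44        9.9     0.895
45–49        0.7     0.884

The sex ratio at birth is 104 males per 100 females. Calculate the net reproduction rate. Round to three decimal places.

Proportion female at birth = 100 / (100 + 104) = 0.49020.
Weighting each age-specific rate by interval width and survival:
  15–19: 5 × 85.3/1000 × 0.952 = 0.40603
  20–24: 5 × 255.0/1000 × 0.945 = 1.20488
  25–29: 5 × 375.6/1000 × 0.928 = 1.74278
  30–34: 5 × 213.0/1000 × 0.922 = 0.98193
  35–39: 5 × 66.1/1000 × 0.905 = 0.29910
  40–44: 5 × 9.9/1000 × 0.895 = 0.04430
  45–49: 5 × 0.7/1000 × 0.884 = 0.00309
Sum = 4.68211
NRR = 0.49020 × 4.68211 = 2.29517
An NRR exceeding 1 indicates intrinsic growth under these rates.

2.295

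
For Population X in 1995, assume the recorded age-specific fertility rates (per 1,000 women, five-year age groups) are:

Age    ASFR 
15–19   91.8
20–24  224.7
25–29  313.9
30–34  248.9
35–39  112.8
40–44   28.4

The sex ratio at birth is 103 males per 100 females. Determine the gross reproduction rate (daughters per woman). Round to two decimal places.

2.51

Proportion female at birth = 100 / (100 + 103) = 0.49261.
Sum of ASFRs = 91.8 + 224.7 + 313.9 + 248.9 + 112.8 + 28.4 = 1020.5
TFR = 5 × 1020.5 / 1000 = 5.1025
GRR = 0.49261 × 5.1025 = 2.51354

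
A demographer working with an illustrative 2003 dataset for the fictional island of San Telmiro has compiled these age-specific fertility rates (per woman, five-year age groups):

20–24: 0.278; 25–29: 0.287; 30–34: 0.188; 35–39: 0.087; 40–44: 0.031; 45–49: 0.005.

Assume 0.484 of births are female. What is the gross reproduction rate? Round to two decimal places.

2.12

Proportion female at birth = 0.484.
Sum of ASFRs = 0.278 + 0.287 + 0.188 + 0.087 + 0.031 + 0.005 = 0.876
TFR = 5 × 0.876 = 4.38
GRR = 0.484 × 4.38 = 2.11992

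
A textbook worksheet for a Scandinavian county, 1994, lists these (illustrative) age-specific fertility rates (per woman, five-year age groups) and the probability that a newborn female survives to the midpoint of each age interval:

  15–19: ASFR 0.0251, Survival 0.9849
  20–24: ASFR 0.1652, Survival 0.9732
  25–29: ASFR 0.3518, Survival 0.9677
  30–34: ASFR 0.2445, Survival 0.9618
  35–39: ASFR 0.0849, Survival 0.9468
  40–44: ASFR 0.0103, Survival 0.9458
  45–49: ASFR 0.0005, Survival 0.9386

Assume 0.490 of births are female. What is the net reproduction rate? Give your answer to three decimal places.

2.087

Proportion female at birth = 0.490.
Per-age-group product (5 × ASFR × survival probability):
  15–19: 5 × 0.0251 × 0.9849 = 0.12360
  20–24: 5 × 0.1652 × 0.9732 = 0.80386
  25–29: 5 × 0.3518 × 0.9677 = 1.70218
  30–34: 5 × 0.2445 × 0.9618 = 1.17580
  35–39: 5 × 0.0849 × 0.9468 = 0.40192
  40–44: 5 × 0.0103 × 0.9458 = 0.04871
  45–49: 5 × 0.0005 × 0.9386 = 0.00235
Sum = 4.25842
NRR = 0.490 × 4.25842 = 2.08663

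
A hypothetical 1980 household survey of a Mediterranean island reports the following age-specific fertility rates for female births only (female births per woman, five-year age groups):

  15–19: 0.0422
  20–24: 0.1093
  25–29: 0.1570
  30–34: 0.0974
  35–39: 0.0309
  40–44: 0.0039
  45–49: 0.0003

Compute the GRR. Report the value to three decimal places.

Sum of female ASFRs = 0.0422 + 0.1093 + 0.1570 + 0.0974 + 0.0309 + 0.0039 + 0.0003 = 0.4410
GRR = 5 × 0.4410 = 2.205

2.205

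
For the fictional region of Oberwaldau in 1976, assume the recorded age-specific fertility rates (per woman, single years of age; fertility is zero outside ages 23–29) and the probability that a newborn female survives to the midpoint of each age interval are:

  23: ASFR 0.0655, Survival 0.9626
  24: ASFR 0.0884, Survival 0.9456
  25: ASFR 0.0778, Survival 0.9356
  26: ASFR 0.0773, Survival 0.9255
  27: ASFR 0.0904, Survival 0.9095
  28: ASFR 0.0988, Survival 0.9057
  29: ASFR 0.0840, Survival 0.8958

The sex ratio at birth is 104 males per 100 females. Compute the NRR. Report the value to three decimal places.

0.264

Proportion female at birth = 100 / (100 + 104) = 0.49020.
Each age group contributes 1 × ASFR × survival:
  23: 1 × 0.0655 × 0.9626 = 0.06305
  24: 1 × 0.0884 × 0.9456 = 0.08359
  25: 1 × 0.0778 × 0.9356 = 0.07279
  26: 1 × 0.0773 × 0.9255 = 0.07154
  27: 1 × 0.0904 × 0.9095 = 0.08222
  28: 1 × 0.0988 × 0.9057 = 0.08948
  29: 1 × 0.0840 × 0.8958 = 0.07525
Sum = 0.53792
NRR = 0.49020 × 0.53792 = 0.26369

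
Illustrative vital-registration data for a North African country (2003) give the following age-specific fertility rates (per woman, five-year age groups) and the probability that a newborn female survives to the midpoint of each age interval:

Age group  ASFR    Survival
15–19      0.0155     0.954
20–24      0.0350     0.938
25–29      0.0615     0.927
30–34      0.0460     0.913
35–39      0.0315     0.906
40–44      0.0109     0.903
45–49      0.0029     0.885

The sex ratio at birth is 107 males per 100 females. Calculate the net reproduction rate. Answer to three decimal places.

0.453

Proportion female at birth = 100 / (100 + 107) = 0.48309.
Weighting each age-specific rate by interval width and survival:
  15–19: 5 × 0.0155 × 0.954 = 0.07394
  20–24: 5 × 0.0350 × 0.938 = 0.16415
  25–29: 5 × 0.0615 × 0.927 = 0.28505
  30–34: 5 × 0.0460 × 0.913 = 0.20999
  35–39: 5 × 0.0315 × 0.906 = 0.14270
  40–44: 5 × 0.0109 × 0.903 = 0.04921
  45–49: 5 × 0.0029 × 0.885 = 0.01283
Sum = 0.93787
NRR = 0.48309 × 0.93787 = 0.45308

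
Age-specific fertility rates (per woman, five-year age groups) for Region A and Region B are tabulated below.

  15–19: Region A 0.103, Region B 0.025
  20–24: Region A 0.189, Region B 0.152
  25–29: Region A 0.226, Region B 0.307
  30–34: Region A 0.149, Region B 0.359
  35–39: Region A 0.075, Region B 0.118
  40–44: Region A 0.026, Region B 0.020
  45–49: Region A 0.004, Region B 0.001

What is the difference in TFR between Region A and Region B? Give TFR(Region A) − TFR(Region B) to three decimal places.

-1.050

Region A:
  Sum of ASFRs = 0.103 + 0.189 + 0.226 + 0.149 + 0.075 + 0.026 + 0.004 = 0.772
  TFR = 5 × 0.772 = 3.86
Region B:
  Sum of ASFRs = 0.025 + 0.152 + 0.307 + 0.359 + 0.118 + 0.020 + 0.001 = 0.982
  TFR = 5 × 0.982 = 4.91
Difference = 3.86 − 4.91 = -1.05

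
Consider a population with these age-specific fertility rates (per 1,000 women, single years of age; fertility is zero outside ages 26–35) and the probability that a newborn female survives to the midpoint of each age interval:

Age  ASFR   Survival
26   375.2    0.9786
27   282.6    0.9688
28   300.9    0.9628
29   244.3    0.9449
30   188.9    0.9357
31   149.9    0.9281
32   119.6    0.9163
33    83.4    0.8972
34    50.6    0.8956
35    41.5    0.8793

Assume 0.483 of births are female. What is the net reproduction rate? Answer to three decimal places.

0.842

Proportion female at birth = 0.483.
Survival-weighted fertility by age (1·fₓ·Sₓ):
  26: 1 × 375.2/1000 × 0.9786 = 0.36717
  27: 1 × 282.6/1000 × 0.9688 = 0.27378
  28: 1 × 300.9/1000 × 0.9628 = 0.28971
  29: 1 × 244.3/1000 × 0.9449 = 0.23084
  30: 1 × 188.9/1000 × 0.9357 = 0.17675
  31: 1 × 149.9/1000 × 0.9281 = 0.13912
  32: 1 × 119.6/1000 × 0.9163 = 0.10959
  33: 1 × 83.4/1000 × 0.8972 = 0.07483
  34: 1 × 50.6/1000 × 0.8956 = 0.04532
  35: 1 × 41.5/1000 × 0.8793 = 0.03649
Sum = 1.74360
NRR = 0.483 × 1.74360 = 0.84216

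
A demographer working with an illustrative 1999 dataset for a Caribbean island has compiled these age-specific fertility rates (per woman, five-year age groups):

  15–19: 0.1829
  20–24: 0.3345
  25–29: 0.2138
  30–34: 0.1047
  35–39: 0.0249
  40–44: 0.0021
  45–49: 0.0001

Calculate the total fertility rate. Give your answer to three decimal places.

4.315

Sum of ASFRs = 0.1829 + 0.3345 + 0.2138 + 0.1047 + 0.0249 + 0.0021 + 0.0001 = 0.8630
TFR = 5 × 0.8630 = 4.315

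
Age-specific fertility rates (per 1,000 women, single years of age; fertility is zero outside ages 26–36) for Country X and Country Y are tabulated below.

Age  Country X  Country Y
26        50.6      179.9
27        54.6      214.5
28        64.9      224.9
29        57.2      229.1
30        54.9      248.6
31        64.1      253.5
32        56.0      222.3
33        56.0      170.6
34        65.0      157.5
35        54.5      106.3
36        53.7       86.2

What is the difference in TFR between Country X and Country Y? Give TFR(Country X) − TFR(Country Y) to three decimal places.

-1.462

Country X:
  Sum of ASFRs = 50.6 + 54.6 + 64.9 + 57.2 + 54.9 + 64.1 + 56.0 + 56.0 + 65.0 + 54.5 + 53.7 = 631.5
  TFR = 631.5 / 1000 = 0.6315
Country Y:
  Sum of ASFRs = 179.9 + 214.5 + 224.9 + 229.1 + 248.6 + 253.5 + 222.3 + 170.6 + 157.5 + 106.3 + 86.2 = 2093.4
  TFR = 2093.4 / 1000 = 2.0934
Difference = 0.6315 − 2.0934 = -1.4619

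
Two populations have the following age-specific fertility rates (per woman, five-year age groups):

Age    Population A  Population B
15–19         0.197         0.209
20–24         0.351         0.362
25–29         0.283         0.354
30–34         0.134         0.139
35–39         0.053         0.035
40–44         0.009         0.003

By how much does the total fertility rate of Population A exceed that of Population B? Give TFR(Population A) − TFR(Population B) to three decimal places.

-0.375

Population A:
  Sum of ASFRs = 0.197 + 0.351 + 0.283 + 0.134 + 0.053 + 0.009 = 1.027
  TFR = 5 × 1.027 = 5.135
Population B:
  Sum of ASFRs = 0.209 + 0.362 + 0.354 + 0.139 + 0.035 + 0.003 = 1.102
  TFR = 5 × 1.102 = 5.51
Difference = 5.135 − 5.51 = -0.375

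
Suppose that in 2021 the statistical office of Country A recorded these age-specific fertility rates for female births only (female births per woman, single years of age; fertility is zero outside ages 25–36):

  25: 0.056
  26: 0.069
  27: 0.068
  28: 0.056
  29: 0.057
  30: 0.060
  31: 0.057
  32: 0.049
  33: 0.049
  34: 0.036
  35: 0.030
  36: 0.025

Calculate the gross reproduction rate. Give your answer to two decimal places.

Sum of female ASFRs = 0.056 + 0.069 + 0.068 + 0.056 + 0.057 + 0.060 + 0.057 + 0.049 + 0.049 + 0.036 + 0.030 + 0.025 = 0.612
GRR = 0.612

0.61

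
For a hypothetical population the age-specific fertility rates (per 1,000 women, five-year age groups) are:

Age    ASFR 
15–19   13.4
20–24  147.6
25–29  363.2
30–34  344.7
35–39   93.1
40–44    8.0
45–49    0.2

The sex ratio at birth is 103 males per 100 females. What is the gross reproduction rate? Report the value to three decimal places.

2.390

Proportion female at birth = 100 / (100 + 103) = 0.49261.
Sum of ASFRs = 13.4 + 147.6 + 363.2 + 344.7 + 93.1 + 8.0 + 0.2 = 970.2
TFR = 5 × 970.2 / 1000 = 4.851
GRR = 0.49261 × 4.851 = 2.38965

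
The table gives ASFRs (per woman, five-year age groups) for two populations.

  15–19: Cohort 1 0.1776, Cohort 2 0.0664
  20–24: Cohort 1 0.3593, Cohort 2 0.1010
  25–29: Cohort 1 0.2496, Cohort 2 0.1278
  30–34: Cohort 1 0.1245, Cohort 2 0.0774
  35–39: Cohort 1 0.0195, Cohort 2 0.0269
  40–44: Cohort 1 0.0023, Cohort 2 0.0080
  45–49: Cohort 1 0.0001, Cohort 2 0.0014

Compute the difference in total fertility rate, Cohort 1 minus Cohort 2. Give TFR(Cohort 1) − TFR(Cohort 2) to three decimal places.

2.620

Cohort 1:
  Sum of ASFRs = 0.1776 + 0.3593 + 0.2496 + 0.1245 + 0.0195 + 0.0023 + 0.0001 = 0.9329
  TFR = 5 × 0.9329 = 4.6645
Cohort 2:
  Sum of ASFRs = 0.0664 + 0.1010 + 0.1278 + 0.0774 + 0.0269 + 0.0080 + 0.0014 = 0.4089
  TFR = 5 × 0.4089 = 2.0445
Difference = 4.6645 − 2.0445 = 2.62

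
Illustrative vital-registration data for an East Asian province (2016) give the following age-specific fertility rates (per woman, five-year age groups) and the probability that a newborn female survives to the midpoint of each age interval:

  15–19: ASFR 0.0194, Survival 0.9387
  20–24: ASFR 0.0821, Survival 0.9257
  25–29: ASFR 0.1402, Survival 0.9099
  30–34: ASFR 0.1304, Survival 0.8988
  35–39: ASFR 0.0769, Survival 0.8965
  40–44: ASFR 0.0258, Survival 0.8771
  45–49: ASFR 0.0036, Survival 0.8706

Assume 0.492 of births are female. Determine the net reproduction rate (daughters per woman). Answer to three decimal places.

Proportion female at birth = 0.492.
Per-age-group product (5 × ASFR × survival probability):
  15–19: 5 × 0.0194 × 0.9387 = 0.09105
  20–24: 5 × 0.0821 × 0.9257 = 0.38000
  25–29: 5 × 0.1402 × 0.9099 = 0.63784
  30–34: 5 × 0.1304 × 0.8988 = 0.58602
  35–39: 5 × 0.0769 × 0.8965 = 0.34470
  40–44: 5 × 0.0258 × 0.8771 = 0.11315
  45–49: 5 × 0.0036 × 0.8706 = 0.01567
Sum = 2.16843
NRR = 0.492 × 2.16843 = 1.06687

1.067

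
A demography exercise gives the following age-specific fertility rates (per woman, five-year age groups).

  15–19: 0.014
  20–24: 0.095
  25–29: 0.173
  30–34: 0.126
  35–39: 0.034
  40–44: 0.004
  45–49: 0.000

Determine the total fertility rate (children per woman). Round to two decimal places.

2.23

Sum of ASFRs = 0.014 + 0.095 + 0.173 + 0.126 + 0.034 + 0.004 + 0.000 = 0.446
TFR = 5 × 0.446 = 2.23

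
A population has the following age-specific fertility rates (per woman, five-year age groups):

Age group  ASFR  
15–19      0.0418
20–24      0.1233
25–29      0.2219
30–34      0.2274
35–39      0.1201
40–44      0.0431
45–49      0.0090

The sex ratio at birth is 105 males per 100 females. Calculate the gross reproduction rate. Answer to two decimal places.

1.92

Proportion female at birth = 100 / (100 + 105) = 0.48780.
Sum of ASFRs = 0.0418 + 0.1233 + 0.2219 + 0.2274 + 0.1201 + 0.0431 + 0.0090 = 0.7866
TFR = 5 × 0.7866 = 3.933
GRR = 0.48780 × 3.933 = 1.91852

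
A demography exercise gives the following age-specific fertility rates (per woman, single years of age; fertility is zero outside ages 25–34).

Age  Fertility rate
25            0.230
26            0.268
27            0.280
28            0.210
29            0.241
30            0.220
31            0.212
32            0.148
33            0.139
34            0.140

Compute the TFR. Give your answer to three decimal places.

Sum of ASFRs = 0.230 + 0.268 + 0.280 + 0.210 + 0.241 + 0.220 + 0.212 + 0.148 + 0.139 + 0.140 = 2.088
TFR = 2.088

2.088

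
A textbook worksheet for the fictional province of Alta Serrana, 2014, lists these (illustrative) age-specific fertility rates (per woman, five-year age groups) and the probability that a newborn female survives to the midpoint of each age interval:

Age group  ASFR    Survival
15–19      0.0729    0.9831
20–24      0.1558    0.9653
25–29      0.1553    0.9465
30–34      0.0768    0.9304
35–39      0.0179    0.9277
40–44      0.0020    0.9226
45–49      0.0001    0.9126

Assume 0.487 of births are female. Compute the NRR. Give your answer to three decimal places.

Proportion female at birth = 0.487.
Per-age-group product (5 × ASFR × survival probability):
  15–19: 5 × 0.0729 × 0.9831 = 0.35834
  20–24: 5 × 0.1558 × 0.9653 = 0.75197
  25–29: 5 × 0.1553 × 0.9465 = 0.73496
  30–34: 5 × 0.0768 × 0.9304 = 0.35727
  35–39: 5 × 0.0179 × 0.9277 = 0.08303
  40–44: 5 × 0.0020 × 0.9226 = 0.00923
  45–49: 5 × 0.0001 × 0.9126 = 0.00046
Sum = 2.29526
NRR = 0.487 × 2.29526 = 1.11779
An NRR exceeding 1 indicates intrinsic growth under these rates.

1.118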